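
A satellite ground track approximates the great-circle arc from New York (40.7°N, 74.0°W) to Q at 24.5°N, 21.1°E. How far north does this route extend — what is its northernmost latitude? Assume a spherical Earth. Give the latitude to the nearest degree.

The great circle lies in the plane with unit normal n̂ = (p₁ × p₂)/|p₁ × p₂|.
Here n̂_z ≈ +0.703; the vertex latitude is φ_max = arccos|n̂_z| ≈ 45.4°.
Check via Clairaut: cos φ_max = |cos φ₁| · sin C = cos(40.7°)·sin(67.9°) ≈ 0.703, again giving ≈ 45.4°.

≈ 45°N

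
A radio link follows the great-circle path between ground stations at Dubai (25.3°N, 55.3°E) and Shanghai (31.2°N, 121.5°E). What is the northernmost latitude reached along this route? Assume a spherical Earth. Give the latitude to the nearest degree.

The great circle lies in the plane with unit normal n̂ = (p₁ × p₂)/|p₁ × p₂|.
Here n̂_z ≈ +0.837; the vertex latitude is φ_max = arccos|n̂_z| ≈ 33.2°.

≈ 33°N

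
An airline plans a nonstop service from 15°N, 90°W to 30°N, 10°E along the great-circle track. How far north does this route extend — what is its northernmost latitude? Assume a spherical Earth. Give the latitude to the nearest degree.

The great circle lies in the plane with unit normal n̂ = (p₁ × p₂)/|p₁ × p₂|.
Here n̂_z ≈ +0.824; the vertex latitude is φ_max = arccos|n̂_z| ≈ 34.5°.
Check via Clairaut: cos φ_max = |cos φ₁| · sin C = cos(15.0°)·sin(58.5°) ≈ 0.824, again giving ≈ 34.5°.

≈ 35°N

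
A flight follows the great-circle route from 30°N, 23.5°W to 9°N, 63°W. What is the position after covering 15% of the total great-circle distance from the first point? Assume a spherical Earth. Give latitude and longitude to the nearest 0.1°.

Convert each endpoint to a unit vector on the sphere (x = cos φ cos λ, y = cos φ sin λ, z = sin φ).
The central angle between the endpoints is δ = arccos(p₁·p₂) ≈ 0.740 rad (42.4°).
Interpolate at f = 0.15 with slerp weights a = sin((1−f)δ)/sin δ ≈ 0.873, b = sin(fδ)/sin δ ≈ 0.164.
p = a·p₁ + b·p₂ ≈ (0.767, -0.446, 0.462); φ = arcsin(p_z) ≈ 27.51°, λ = atan2(p_y, p_x) ≈ -30.18°.

≈ 27.5°N, 30.2°W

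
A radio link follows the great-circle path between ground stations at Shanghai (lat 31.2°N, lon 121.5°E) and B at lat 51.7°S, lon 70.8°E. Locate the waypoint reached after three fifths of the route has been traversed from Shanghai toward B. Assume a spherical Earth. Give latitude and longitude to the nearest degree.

From cos δ = sin φ₁ sin φ₂ + cos φ₁ cos φ₂ cos Δλ, the central angle is δ ≈ 1.642 rad (94.1°).
Interpolate at f = 3/5 with slerp weights a = sin((1−f)δ)/sin δ ≈ 0.612, b = sin(fδ)/sin δ ≈ 0.835.
p = a·p₁ + b·p₂ ≈ (-0.103, 0.935, -0.339); φ = arcsin(p_z) ≈ -19.79°, λ = atan2(p_y, p_x) ≈ 96.30°.

≈ lat 20°S, lon 96°E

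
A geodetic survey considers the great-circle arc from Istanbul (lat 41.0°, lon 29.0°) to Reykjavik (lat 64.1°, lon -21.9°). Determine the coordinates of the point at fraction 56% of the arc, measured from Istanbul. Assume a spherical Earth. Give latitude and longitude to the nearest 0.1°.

≈ lat 56.6°, lon 7.8°

Convert each endpoint to a unit vector on the sphere (x = cos φ cos λ, y = cos φ sin λ, z = sin φ).
The central angle between the endpoints is δ = arccos(p₁·p₂) ≈ 0.647 rad (37.1°).
Interpolate at f = 0.56 with slerp weights a = sin((1−f)δ)/sin δ ≈ 0.466, b = sin(fδ)/sin δ ≈ 0.588.
p = a·p₁ + b·p₂ ≈ (0.546, 0.075, 0.835); φ = arcsin(p_z) ≈ 56.57°, λ = atan2(p_y, p_x) ≈ 7.79°.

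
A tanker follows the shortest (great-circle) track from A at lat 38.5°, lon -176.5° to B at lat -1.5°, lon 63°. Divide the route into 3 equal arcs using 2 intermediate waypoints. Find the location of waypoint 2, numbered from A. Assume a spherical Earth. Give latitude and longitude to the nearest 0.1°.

≈ lat 23.2°, lon 92.8°

Write both endpoints as unit vectors p₁, p₂ with components (cos φ cos λ, cos φ sin λ, sin φ).
The central angle between the endpoints is δ = arccos(p₁·p₂) ≈ 1.997 rad (114.4°).
Interpolate at f = 2/3 with slerp weights a = sin((1−f)δ)/sin δ ≈ 0.678, b = sin(fδ)/sin δ ≈ 1.067.
p = a·p₁ + b·p₂ ≈ (-0.046, 0.918, 0.394); φ = arcsin(p_z) ≈ 23.22°, λ = atan2(p_y, p_x) ≈ 92.84°.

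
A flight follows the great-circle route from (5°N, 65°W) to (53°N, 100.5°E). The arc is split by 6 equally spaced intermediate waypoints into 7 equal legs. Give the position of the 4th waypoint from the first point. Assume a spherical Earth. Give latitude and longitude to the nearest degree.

≈ (71°N, 34°W)

Convert each endpoint to a unit vector on the sphere (x = cos φ cos λ, y = cos φ sin λ, z = sin φ).
The central angle between the endpoints is δ = arccos(p₁·p₂) ≈ 2.107 rad (120.7°).
Interpolate at f = 4/7 with slerp weights a = sin((1−f)δ)/sin δ ≈ 0.913, b = sin(fδ)/sin δ ≈ 1.086.
p = a·p₁ + b·p₂ ≈ (0.265, -0.182, 0.947); φ = arcsin(p_z) ≈ 71.22°, λ = atan2(p_y, p_x) ≈ -34.45°.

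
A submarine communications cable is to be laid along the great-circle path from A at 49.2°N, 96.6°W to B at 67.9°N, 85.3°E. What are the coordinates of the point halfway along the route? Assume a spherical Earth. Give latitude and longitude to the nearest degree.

The haversine formula gives a central angle δ ≈ 1.098 rad (62.9°) between the endpoints.
Interpolate at f = 1/2 with slerp weights a = sin((1−f)δ)/sin δ ≈ 0.586, b = sin(fδ)/sin δ ≈ 0.586.
p = a·p₁ + b·p₂ ≈ (-0.026, -0.161, 0.987); φ = arcsin(p_z) ≈ 80.63°, λ = atan2(p_y, p_x) ≈ -99.17°.

≈ 81°N, 99°W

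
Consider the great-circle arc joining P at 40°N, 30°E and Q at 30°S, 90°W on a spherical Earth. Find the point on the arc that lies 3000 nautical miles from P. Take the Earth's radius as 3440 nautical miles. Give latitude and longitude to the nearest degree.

Write both endpoints as unit vectors p₁, p₂ with components (cos φ cos λ, cos φ sin λ, sin φ).
The central angle between the endpoints is δ = arccos(p₁·p₂) ≈ 2.282 rad (130.8°). The total great-circle distance is δ·R ≈ 2.282 × 3440 ≈ 7852 nmi, so the target fraction is f = 3000/7852 ≈ 0.382.
Interpolate at f ≈ 0.382 with slerp weights a = sin((1−f)δ)/sin δ ≈ 1.304, b = sin(fδ)/sin δ ≈ 1.011.
p = a·p₁ + b·p₂ ≈ (0.865, -0.376, 0.332); φ = arcsin(p_z) ≈ 19.41°, λ = atan2(p_y, p_x) ≈ -23.52°.

≈ 19°N, 24°W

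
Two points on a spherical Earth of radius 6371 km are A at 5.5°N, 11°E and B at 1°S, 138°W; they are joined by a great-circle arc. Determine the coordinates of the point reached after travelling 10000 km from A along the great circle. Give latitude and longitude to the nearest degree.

Write both endpoints as unit vectors p₁, p₂ with components (cos φ cos λ, cos φ sin λ, sin φ).
The central angle between the endpoints is δ = arccos(p₁·p₂) ≈ 2.596 rad (148.7°). The total great-circle distance is δ·R ≈ 2.596 × 6371 ≈ 16538 km, so the target fraction is f = 10000/16538 ≈ 0.605.
Interpolate at f ≈ 0.605 with slerp weights a = sin((1−f)δ)/sin δ ≈ 1.648, b = sin(fδ)/sin δ ≈ 1.927.
p = a·p₁ + b·p₂ ≈ (0.179, -0.976, 0.124); φ = arcsin(p_z) ≈ 7.14°, λ = atan2(p_y, p_x) ≈ -79.62°.

≈ 7°N, 80°W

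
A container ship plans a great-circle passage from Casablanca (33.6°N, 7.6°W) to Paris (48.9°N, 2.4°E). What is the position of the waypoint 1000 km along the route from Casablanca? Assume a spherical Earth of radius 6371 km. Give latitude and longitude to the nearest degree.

Write both endpoints as unit vectors p₁, p₂ with components (cos φ cos λ, cos φ sin λ, sin φ).
The central angle between the endpoints is δ = arccos(p₁·p₂) ≈ 0.297 rad (17.0°). The total great-circle distance is δ·R ≈ 0.297 × 6371 ≈ 1892 km, so the target fraction is f = 1000/1892 ≈ 0.529.
Interpolate at f ≈ 0.529 with slerp weights a = sin((1−f)δ)/sin δ ≈ 0.477, b = sin(fδ)/sin δ ≈ 0.534.
p = a·p₁ + b·p₂ ≈ (0.745, -0.038, 0.666); φ = arcsin(p_z) ≈ 41.80°, λ = atan2(p_y, p_x) ≈ -2.91°.

≈ 42°N, 3°W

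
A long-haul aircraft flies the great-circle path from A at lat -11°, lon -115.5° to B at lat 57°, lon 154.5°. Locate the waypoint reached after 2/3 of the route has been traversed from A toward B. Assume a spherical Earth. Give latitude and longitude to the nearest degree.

≈ lat 42°, lon -158°

Convert each endpoint to a unit vector on the sphere (x = cos φ cos λ, y = cos φ sin λ, z = sin φ).
The central angle between the endpoints is δ = arccos(p₁·p₂) ≈ 1.732 rad (99.2°).
Interpolate at f = 2/3 with slerp weights a = sin((1−f)δ)/sin δ ≈ 0.553, b = sin(fδ)/sin δ ≈ 0.926.
p = a·p₁ + b·p₂ ≈ (-0.689, -0.273, 0.672); φ = arcsin(p_z) ≈ 42.19°, λ = atan2(p_y, p_x) ≈ -158.42°.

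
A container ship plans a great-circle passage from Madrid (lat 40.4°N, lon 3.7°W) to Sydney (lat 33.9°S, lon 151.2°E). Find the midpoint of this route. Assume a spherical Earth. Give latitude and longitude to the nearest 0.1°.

≈ lat 14.4°N, lon 84.7°E

Write both endpoints as unit vectors p₁, p₂ with components (cos φ cos λ, cos φ sin λ, sin φ).
The central angle between the endpoints is δ = arccos(p₁·p₂) ≈ 2.776 rad (159.0°).
Interpolate at f = 1/2 with slerp weights a = sin((1−f)δ)/sin δ ≈ 2.750, b = sin(fδ)/sin δ ≈ 2.750.
p = a·p₁ + b·p₂ ≈ (0.090, 0.964, 0.249); φ = arcsin(p_z) ≈ 14.39°, λ = atan2(p_y, p_x) ≈ 84.69°.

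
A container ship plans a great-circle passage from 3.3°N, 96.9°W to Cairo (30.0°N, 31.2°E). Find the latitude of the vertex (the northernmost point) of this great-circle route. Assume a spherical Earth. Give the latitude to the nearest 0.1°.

The great circle lies in the plane with unit normal n̂ = (p₁ × p₂)/|p₁ × p₂|.
Here n̂_z ≈ +0.788; the vertex latitude is φ_max = arccos|n̂_z| ≈ 38.0°.

≈ 38.0°N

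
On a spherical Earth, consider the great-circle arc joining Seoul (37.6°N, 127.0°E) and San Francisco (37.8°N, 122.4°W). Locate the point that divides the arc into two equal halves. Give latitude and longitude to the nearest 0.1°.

From cos δ = sin φ₁ sin φ₂ + cos φ₁ cos φ₂ cos Δλ, the central angle is δ ≈ 1.416 rad (81.2°).
Interpolate at f = 1/2 with slerp weights a = sin((1−f)δ)/sin δ ≈ 0.658, b = sin(fδ)/sin δ ≈ 0.658.
p = a·p₁ + b·p₂ ≈ (-0.593, -0.023, 0.805); φ = arcsin(p_z) ≈ 53.63°, λ = atan2(p_y, p_x) ≈ -177.81°.

≈ (53.6°N, 177.8°W)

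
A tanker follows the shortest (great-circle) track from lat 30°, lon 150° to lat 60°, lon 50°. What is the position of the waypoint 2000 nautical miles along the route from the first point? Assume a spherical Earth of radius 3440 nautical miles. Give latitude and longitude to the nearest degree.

Convert each endpoint to a unit vector on the sphere (x = cos φ cos λ, y = cos φ sin λ, z = sin φ).
The central angle between the endpoints is δ = arccos(p₁·p₂) ≈ 1.205 rad (69.0°). The total great-circle distance is δ·R ≈ 1.205 × 3440 ≈ 4145 nmi, so the target fraction is f = 2000/4145 ≈ 0.483.
Interpolate at f ≈ 0.483 with slerp weights a = sin((1−f)δ)/sin δ ≈ 0.625, b = sin(fδ)/sin δ ≈ 0.588.
p = a·p₁ + b·p₂ ≈ (-0.280, 0.496, 0.822); φ = arcsin(p_z) ≈ 55.28°, λ = atan2(p_y, p_x) ≈ 119.44°.

≈ lat 55°, lon 119°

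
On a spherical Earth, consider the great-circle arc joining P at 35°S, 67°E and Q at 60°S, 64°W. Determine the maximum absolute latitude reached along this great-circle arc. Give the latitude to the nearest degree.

≈ 71°S

The great circle lies in the plane with unit normal n̂ = (p₁ × p₂)/|p₁ × p₂|.
Here n̂_z ≈ -0.317; the vertex latitude is φ_max = arccos|n̂_z| ≈ 71.5°.
Check via Clairaut: cos φ_max = |cos φ₁| · sin C = cos(35.0°)·sin(157.2°) ≈ 0.317, again giving ≈ 71.5°.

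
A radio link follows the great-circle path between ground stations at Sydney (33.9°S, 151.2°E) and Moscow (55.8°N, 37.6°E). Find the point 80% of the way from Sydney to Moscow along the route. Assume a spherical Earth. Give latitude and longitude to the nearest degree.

The haversine formula gives a central angle δ ≈ 2.276 rad (130.4°) between the endpoints.
Interpolate at f = 0.80 with slerp weights a = sin((1−f)δ)/sin δ ≈ 0.577, b = sin(fδ)/sin δ ≈ 1.272.
p = a·p₁ + b·p₂ ≈ (0.147, 0.667, 0.730); φ = arcsin(p_z) ≈ 46.91°, λ = atan2(p_y, p_x) ≈ 77.60°.

≈ 47°N, 78°E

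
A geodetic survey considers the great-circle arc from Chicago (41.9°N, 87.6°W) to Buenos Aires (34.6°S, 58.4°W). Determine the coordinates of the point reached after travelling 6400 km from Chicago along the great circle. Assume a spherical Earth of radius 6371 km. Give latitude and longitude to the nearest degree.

≈ 12°S, 67°W

Convert each endpoint to a unit vector on the sphere (x = cos φ cos λ, y = cos φ sin λ, z = sin φ).
The central angle between the endpoints is δ = arccos(p₁·p₂) ≈ 1.415 rad (81.0°). The total great-circle distance is δ·R ≈ 1.415 × 6371 ≈ 9012 km, so the target fraction is f = 6400/9012 ≈ 0.710.
Interpolate at f ≈ 0.710 with slerp weights a = sin((1−f)δ)/sin δ ≈ 0.404, b = sin(fδ)/sin δ ≈ 0.854.
p = a·p₁ + b·p₂ ≈ (0.381, -0.899, -0.216); φ = arcsin(p_z) ≈ -12.45°, λ = atan2(p_y, p_x) ≈ -67.03°.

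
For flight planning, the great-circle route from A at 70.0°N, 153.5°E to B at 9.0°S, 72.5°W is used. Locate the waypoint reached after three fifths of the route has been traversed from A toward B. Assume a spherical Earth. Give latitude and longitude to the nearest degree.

≈ 34°N, 86°W

The haversine formula gives a central angle δ ≈ 1.962 rad (112.4°) between the endpoints.
Interpolate at f = 3/5 with slerp weights a = sin((1−f)δ)/sin δ ≈ 0.765, b = sin(fδ)/sin δ ≈ 0.999.
p = a·p₁ + b·p₂ ≈ (0.063, -0.825, 0.562); φ = arcsin(p_z) ≈ 34.21°, λ = atan2(p_y, p_x) ≈ -85.65°.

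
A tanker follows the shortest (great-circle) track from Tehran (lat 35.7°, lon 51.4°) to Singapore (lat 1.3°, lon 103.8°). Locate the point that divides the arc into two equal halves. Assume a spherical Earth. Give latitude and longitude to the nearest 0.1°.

≈ lat 20.4°, lon 80.5°

Convert each endpoint to a unit vector on the sphere (x = cos φ cos λ, y = cos φ sin λ, z = sin φ).
The central angle between the endpoints is δ = arccos(p₁·p₂) ≈ 1.037 rad (59.4°).
Interpolate at f = 1/2 with slerp weights a = sin((1−f)δ)/sin δ ≈ 0.576, b = sin(fδ)/sin δ ≈ 0.576.
p = a·p₁ + b·p₂ ≈ (0.154, 0.924, 0.349); φ = arcsin(p_z) ≈ 20.43°, λ = atan2(p_y, p_x) ≈ 80.52°.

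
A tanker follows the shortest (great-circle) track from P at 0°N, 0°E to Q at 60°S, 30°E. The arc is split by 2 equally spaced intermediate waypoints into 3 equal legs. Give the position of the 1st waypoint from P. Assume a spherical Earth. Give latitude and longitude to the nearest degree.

≈ 21°S, 6°E

Convert each endpoint to a unit vector on the sphere (x = cos φ cos λ, y = cos φ sin λ, z = sin φ).
The central angle between the endpoints is δ = arccos(p₁·p₂) ≈ 1.123 rad (64.3°).
Interpolate at f = 1/3 with slerp weights a = sin((1−f)δ)/sin δ ≈ 0.755, b = sin(fδ)/sin δ ≈ 0.406.
p = a·p₁ + b·p₂ ≈ (0.931, 0.101, -0.351); φ = arcsin(p_z) ≈ -20.57°, λ = atan2(p_y, p_x) ≈ 6.22°.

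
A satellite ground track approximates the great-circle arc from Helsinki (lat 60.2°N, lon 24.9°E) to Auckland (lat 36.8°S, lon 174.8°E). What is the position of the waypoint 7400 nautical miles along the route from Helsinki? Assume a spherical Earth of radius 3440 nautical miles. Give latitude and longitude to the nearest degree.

Write both endpoints as unit vectors p₁, p₂ with components (cos φ cos λ, cos φ sin λ, sin φ).
The central angle between the endpoints is δ = arccos(p₁·p₂) ≈ 2.614 rad (149.8°). The total great-circle distance is δ·R ≈ 2.614 × 3440 ≈ 8993 nmi, so the target fraction is f = 7400/8993 ≈ 0.823.
Interpolate at f ≈ 0.823 with slerp weights a = sin((1−f)δ)/sin δ ≈ 0.887, b = sin(fδ)/sin δ ≈ 1.661.
p = a·p₁ + b·p₂ ≈ (-0.925, 0.306, -0.225); φ = arcsin(p_z) ≈ -13.02°, λ = atan2(p_y, p_x) ≈ 161.68°.

≈ lat 13°S, lon 162°E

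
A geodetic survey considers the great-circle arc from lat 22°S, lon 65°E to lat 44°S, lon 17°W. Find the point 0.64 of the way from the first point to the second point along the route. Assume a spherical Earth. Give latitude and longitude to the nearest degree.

≈ lat 43°S, lon 18°E

From cos δ = sin φ₁ sin φ₂ + cos φ₁ cos φ₂ cos Δλ, the central angle is δ ≈ 1.210 rad (69.3°).
Interpolate at f = 0.64 with slerp weights a = sin((1−f)δ)/sin δ ≈ 0.451, b = sin(fδ)/sin δ ≈ 0.747.
p = a·p₁ + b·p₂ ≈ (0.691, 0.222, -0.688); φ = arcsin(p_z) ≈ -43.48°, λ = atan2(p_y, p_x) ≈ 17.80°.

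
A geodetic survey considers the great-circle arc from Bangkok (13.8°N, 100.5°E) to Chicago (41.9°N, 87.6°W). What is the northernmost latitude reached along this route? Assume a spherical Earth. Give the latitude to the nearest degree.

The great circle lies in the plane with unit normal n̂ = (p₁ × p₂)/|p₁ × p₂|.
Here n̂_z ≈ +0.123; the vertex latitude is φ_max = arccos|n̂_z| ≈ 83.0°.
Check via Clairaut: cos φ_max = |cos φ₁| · sin C = cos(13.8°)·sin(7.3°) ≈ 0.123, again giving ≈ 83.0°.

≈ 83°N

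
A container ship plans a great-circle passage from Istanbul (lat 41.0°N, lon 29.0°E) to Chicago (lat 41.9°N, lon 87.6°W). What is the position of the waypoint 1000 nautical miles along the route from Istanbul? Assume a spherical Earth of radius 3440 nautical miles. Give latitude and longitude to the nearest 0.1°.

≈ lat 52.0°N, lon 10.6°E

Write both endpoints as unit vectors p₁, p₂ with components (cos φ cos λ, cos φ sin λ, sin φ).
The central angle between the endpoints is δ = arccos(p₁·p₂) ≈ 1.383 rad (79.2°). The total great-circle distance is δ·R ≈ 1.383 × 3440 ≈ 4758 nmi, so the target fraction is f = 1000/4758 ≈ 0.210.
Interpolate at f ≈ 0.210 with slerp weights a = sin((1−f)δ)/sin δ ≈ 0.904, b = sin(fδ)/sin δ ≈ 0.292.
p = a·p₁ + b·p₂ ≈ (0.606, 0.114, 0.788); φ = arcsin(p_z) ≈ 51.97°, λ = atan2(p_y, p_x) ≈ 10.63°.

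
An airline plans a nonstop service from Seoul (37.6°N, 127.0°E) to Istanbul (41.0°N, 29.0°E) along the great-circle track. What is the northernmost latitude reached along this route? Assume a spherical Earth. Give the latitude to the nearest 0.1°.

The great circle lies in the plane with unit normal n̂ = (p₁ × p₂)/|p₁ × p₂|.
Here n̂_z ≈ -0.624; the vertex latitude is φ_max = arccos|n̂_z| ≈ 51.4°.
Check via Clairaut: cos φ_max = |cos φ₁| · sin C = cos(37.6°)·sin(52.0°) ≈ 0.624, again giving ≈ 51.4°.

≈ 51.4°N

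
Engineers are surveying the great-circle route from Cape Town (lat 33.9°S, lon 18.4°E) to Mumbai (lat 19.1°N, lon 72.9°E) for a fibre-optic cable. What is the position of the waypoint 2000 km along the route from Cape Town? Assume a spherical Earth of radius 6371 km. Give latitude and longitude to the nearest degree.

≈ lat 22°S, lon 34°E

Write both endpoints as unit vectors p₁, p₂ with components (cos φ cos λ, cos φ sin λ, sin φ).
The central angle between the endpoints is δ = arccos(p₁·p₂) ≈ 1.294 rad (74.2°). The total great-circle distance is δ·R ≈ 1.294 × 6371 ≈ 8246 km, so the target fraction is f = 2000/8246 ≈ 0.243.
Interpolate at f ≈ 0.243 with slerp weights a = sin((1−f)δ)/sin δ ≈ 0.864, b = sin(fδ)/sin δ ≈ 0.321.
p = a·p₁ + b·p₂ ≈ (0.769, 0.516, -0.377); φ = arcsin(p_z) ≈ -22.12°, λ = atan2(p_y, p_x) ≈ 33.86°.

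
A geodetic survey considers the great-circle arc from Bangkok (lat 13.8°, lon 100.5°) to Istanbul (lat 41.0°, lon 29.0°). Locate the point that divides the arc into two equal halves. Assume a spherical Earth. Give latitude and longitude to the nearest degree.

≈ lat 32°, lon 70°

Write both endpoints as unit vectors p₁, p₂ with components (cos φ cos λ, cos φ sin λ, sin φ).
The central angle between the endpoints is δ = arccos(p₁·p₂) ≈ 1.171 rad (67.1°).
Interpolate at f = 1/2 with slerp weights a = sin((1−f)δ)/sin δ ≈ 0.600, b = sin(fδ)/sin δ ≈ 0.600.
p = a·p₁ + b·p₂ ≈ (0.290, 0.792, 0.537); φ = arcsin(p_z) ≈ 32.46°, λ = atan2(p_y, p_x) ≈ 69.91°.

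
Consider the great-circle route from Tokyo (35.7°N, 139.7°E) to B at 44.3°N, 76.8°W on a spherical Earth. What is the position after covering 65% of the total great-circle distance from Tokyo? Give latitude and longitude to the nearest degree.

Write both endpoints as unit vectors p₁, p₂ with components (cos φ cos λ, cos φ sin λ, sin φ).
The central angle between the endpoints is δ = arccos(p₁·p₂) ≈ 1.630 rad (93.4°).
Interpolate at f = 0.65 with slerp weights a = sin((1−f)δ)/sin δ ≈ 0.541, b = sin(fδ)/sin δ ≈ 0.874.
p = a·p₁ + b·p₂ ≈ (-0.192, -0.325, 0.926); φ = arcsin(p_z) ≈ 67.83°, λ = atan2(p_y, p_x) ≈ -120.65°.

≈ 68°N, 121°W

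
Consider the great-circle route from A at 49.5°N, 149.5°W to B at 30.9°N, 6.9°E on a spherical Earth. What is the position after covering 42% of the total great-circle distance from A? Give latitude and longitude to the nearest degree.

The haversine formula gives a central angle δ ≈ 1.691 rad (96.9°) between the endpoints.
Interpolate at f = 0.42 with slerp weights a = sin((1−f)δ)/sin δ ≈ 0.837, b = sin(fδ)/sin δ ≈ 0.657.
p = a·p₁ + b·p₂ ≈ (0.091, -0.208, 0.974); φ = arcsin(p_z) ≈ 76.86°, λ = atan2(p_y, p_x) ≈ -66.37°.

≈ 77°N, 66°W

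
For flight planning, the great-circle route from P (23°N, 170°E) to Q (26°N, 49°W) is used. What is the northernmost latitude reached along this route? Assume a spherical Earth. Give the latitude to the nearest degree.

≈ 54°N

The great circle lies in the plane with unit normal n̂ = (p₁ × p₂)/|p₁ × p₂|.
Here n̂_z ≈ +0.590; the vertex latitude is φ_max = arccos|n̂_z| ≈ 53.8°.
Check via Clairaut: cos φ_max = |cos φ₁| · sin C = cos(23.0°)·sin(39.9°) ≈ 0.590, again giving ≈ 53.8°.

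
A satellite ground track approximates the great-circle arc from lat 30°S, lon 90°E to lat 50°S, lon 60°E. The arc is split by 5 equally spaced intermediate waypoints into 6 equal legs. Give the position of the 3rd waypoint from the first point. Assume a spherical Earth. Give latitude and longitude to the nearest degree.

≈ lat 41°S, lon 77°E

Write both endpoints as unit vectors p₁, p₂ with components (cos φ cos λ, cos φ sin λ, sin φ).
The central angle between the endpoints is δ = arccos(p₁·p₂) ≈ 0.525 rad (30.1°).
Interpolate at f = 3/6 with slerp weights a = sin((1−f)δ)/sin δ ≈ 0.518, b = sin(fδ)/sin δ ≈ 0.518.
p = a·p₁ + b·p₂ ≈ (0.166, 0.737, -0.656); φ = arcsin(p_z) ≈ -40.96°, λ = atan2(p_y, p_x) ≈ 77.27°.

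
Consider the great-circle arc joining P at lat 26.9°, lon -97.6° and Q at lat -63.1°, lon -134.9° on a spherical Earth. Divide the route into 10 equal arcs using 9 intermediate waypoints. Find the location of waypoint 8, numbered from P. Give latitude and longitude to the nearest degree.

Convert each endpoint to a unit vector on the sphere (x = cos φ cos λ, y = cos φ sin λ, z = sin φ).
The central angle between the endpoints is δ = arccos(p₁·p₂) ≈ 1.653 rad (94.7°).
Interpolate at f = 8/10 with slerp weights a = sin((1−f)δ)/sin δ ≈ 0.326, b = sin(fδ)/sin δ ≈ 0.973.
p = a·p₁ + b·p₂ ≈ (-0.349, -0.600, -0.720); φ = arcsin(p_z) ≈ -46.06°, λ = atan2(p_y, p_x) ≈ -120.20°.

≈ lat -46°, lon -120°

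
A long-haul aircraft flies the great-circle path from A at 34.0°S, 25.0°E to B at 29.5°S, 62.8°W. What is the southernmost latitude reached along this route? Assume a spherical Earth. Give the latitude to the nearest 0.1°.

≈ 40.8°S

The great circle lies in the plane with unit normal n̂ = (p₁ × p₂)/|p₁ × p₂|.
Here n̂_z ≈ -0.757; the vertex latitude is φ_max = arccos|n̂_z| ≈ 40.8°.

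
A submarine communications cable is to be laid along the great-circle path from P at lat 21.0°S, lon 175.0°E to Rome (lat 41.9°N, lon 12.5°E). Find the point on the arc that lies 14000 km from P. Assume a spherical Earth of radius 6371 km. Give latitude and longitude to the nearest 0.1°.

≈ lat 59.0°N, lon 49.5°E

From cos δ = sin φ₁ sin φ₂ + cos φ₁ cos φ₂ cos Δλ, the central angle is δ ≈ 2.695 rad (154.4°). The total great-circle distance is δ·R ≈ 2.695 × 6371 ≈ 17172 km, so the target fraction is f = 14000/17172 ≈ 0.815.
Interpolate at f ≈ 0.815 with slerp weights a = sin((1−f)δ)/sin δ ≈ 1.106, b = sin(fδ)/sin δ ≈ 1.877.
p = a·p₁ + b·p₂ ≈ (0.335, 0.392, 0.857); φ = arcsin(p_z) ≈ 58.95°, λ = atan2(p_y, p_x) ≈ 49.53°.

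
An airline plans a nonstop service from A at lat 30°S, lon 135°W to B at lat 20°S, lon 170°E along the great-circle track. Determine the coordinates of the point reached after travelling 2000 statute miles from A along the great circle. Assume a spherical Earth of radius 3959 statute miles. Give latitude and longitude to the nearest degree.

The haversine formula gives a central angle δ ≈ 0.879 rad (50.4°) between the endpoints. The total great-circle distance is δ·R ≈ 0.879 × 3959 ≈ 3481 mi, so the target fraction is f = 2000/3481 ≈ 0.575.
Interpolate at f ≈ 0.575 with slerp weights a = sin((1−f)δ)/sin δ ≈ 0.474, b = sin(fδ)/sin δ ≈ 0.628.
p = a·p₁ + b·p₂ ≈ (-0.872, -0.188, -0.452); φ = arcsin(p_z) ≈ -26.88°, λ = atan2(p_y, p_x) ≈ -167.84°.

≈ lat 27°S, lon 168°W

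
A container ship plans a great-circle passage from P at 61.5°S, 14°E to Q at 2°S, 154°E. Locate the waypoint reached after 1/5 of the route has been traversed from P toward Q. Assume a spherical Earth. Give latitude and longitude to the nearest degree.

≈ 71°S, 65°E

Write both endpoints as unit vectors p₁, p₂ with components (cos φ cos λ, cos φ sin λ, sin φ).
The central angle between the endpoints is δ = arccos(p₁·p₂) ≈ 1.912 rad (109.6°).
Interpolate at f = 1/5 with slerp weights a = sin((1−f)δ)/sin δ ≈ 1.060, b = sin(fδ)/sin δ ≈ 0.396.
p = a·p₁ + b·p₂ ≈ (0.135, 0.296, -0.946); φ = arcsin(p_z) ≈ -71.02°, λ = atan2(p_y, p_x) ≈ 65.44°.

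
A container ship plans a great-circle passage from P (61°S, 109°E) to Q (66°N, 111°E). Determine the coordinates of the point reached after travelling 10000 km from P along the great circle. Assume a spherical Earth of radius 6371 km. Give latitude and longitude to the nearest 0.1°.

≈ (28.9°N, 110.2°E)

The haversine formula gives a central angle δ ≈ 2.217 rad (127.0°) between the endpoints. The total great-circle distance is δ·R ≈ 2.217 × 6371 ≈ 14123 km, so the target fraction is f = 10000/14123 ≈ 0.708.
Interpolate at f ≈ 0.708 with slerp weights a = sin((1−f)δ)/sin δ ≈ 0.755, b = sin(fδ)/sin δ ≈ 1.252.
p = a·p₁ + b·p₂ ≈ (-0.302, 0.822, 0.484); φ = arcsin(p_z) ≈ 28.93°, λ = atan2(p_y, p_x) ≈ 110.16°.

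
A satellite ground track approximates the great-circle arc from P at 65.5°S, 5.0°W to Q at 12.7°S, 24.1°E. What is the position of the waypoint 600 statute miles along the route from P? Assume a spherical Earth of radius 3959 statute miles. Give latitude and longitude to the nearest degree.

≈ 58°S, 4°E

The haversine formula gives a central angle δ ≈ 0.984 rad (56.4°) between the endpoints. The total great-circle distance is δ·R ≈ 0.984 × 3959 ≈ 3896 mi, so the target fraction is f = 600/3896 ≈ 0.154.
Interpolate at f ≈ 0.154 with slerp weights a = sin((1−f)δ)/sin δ ≈ 0.888, b = sin(fδ)/sin δ ≈ 0.181.
p = a·p₁ + b·p₂ ≈ (0.528, 0.040, -0.848); φ = arcsin(p_z) ≈ -58.00°, λ = atan2(p_y, p_x) ≈ 4.34°.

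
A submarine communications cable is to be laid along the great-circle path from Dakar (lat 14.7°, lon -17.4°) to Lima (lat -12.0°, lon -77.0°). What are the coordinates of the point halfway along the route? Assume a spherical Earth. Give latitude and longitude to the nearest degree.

The haversine formula gives a central angle δ ≈ 1.131 rad (64.8°) between the endpoints.
Interpolate at f = 1/2 with slerp weights a = sin((1−f)δ)/sin δ ≈ 0.592, b = sin(fδ)/sin δ ≈ 0.592.
p = a·p₁ + b·p₂ ≈ (0.677, -0.736, 0.027); φ = arcsin(p_z) ≈ 1.56°, λ = atan2(p_y, p_x) ≈ -47.38°.

≈ lat 2°, lon -47°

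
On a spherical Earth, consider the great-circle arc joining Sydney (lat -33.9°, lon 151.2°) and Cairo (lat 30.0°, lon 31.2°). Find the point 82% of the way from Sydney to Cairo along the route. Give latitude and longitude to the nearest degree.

≈ lat 20°, lon 54°

Write both endpoints as unit vectors p₁, p₂ with components (cos φ cos λ, cos φ sin λ, sin φ).
The central angle between the endpoints is δ = arccos(p₁·p₂) ≈ 2.263 rad (129.7°).
Interpolate at f = 0.82 with slerp weights a = sin((1−f)δ)/sin δ ≈ 0.515, b = sin(fδ)/sin δ ≈ 1.247.
p = a·p₁ + b·p₂ ≈ (0.549, 0.765, 0.336); φ = arcsin(p_z) ≈ 19.65°, λ = atan2(p_y, p_x) ≈ 54.33°.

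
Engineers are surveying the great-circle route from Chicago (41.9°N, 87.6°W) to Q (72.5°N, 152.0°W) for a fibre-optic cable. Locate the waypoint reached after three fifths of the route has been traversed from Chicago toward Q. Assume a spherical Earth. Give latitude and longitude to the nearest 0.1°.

From cos δ = sin φ₁ sin φ₂ + cos φ₁ cos φ₂ cos Δλ, the central angle is δ ≈ 0.747 rad (42.8°).
Interpolate at f = 3/5 with slerp weights a = sin((1−f)δ)/sin δ ≈ 0.433, b = sin(fδ)/sin δ ≈ 0.638.
p = a·p₁ + b·p₂ ≈ (-0.156, -0.412, 0.898); φ = arcsin(p_z) ≈ 63.85°, λ = atan2(p_y, p_x) ≈ -110.71°.

≈ (63.9°N, 110.7°W)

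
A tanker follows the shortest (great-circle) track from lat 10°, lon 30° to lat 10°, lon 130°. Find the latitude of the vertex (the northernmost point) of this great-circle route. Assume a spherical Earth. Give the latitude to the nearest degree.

≈ 15°

The great circle lies in the plane with unit normal n̂ = (p₁ × p₂)/|p₁ × p₂|.
Here n̂_z ≈ +0.964; the vertex latitude is φ_max = arccos|n̂_z| ≈ 15.3°.
Check via Clairaut: cos φ_max = |cos φ₁| · sin C = cos(10.0°)·sin(78.3°) ≈ 0.964, again giving ≈ 15.3°.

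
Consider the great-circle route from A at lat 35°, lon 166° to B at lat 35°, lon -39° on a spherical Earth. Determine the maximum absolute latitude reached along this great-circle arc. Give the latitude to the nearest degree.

≈ 73°

The great circle lies in the plane with unit normal n̂ = (p₁ × p₂)/|p₁ × p₂|.
Here n̂_z ≈ +0.295; the vertex latitude is φ_max = arccos|n̂_z| ≈ 72.8°.
Check via Clairaut: cos φ_max = |cos φ₁| · sin C = cos(35.0°)·sin(21.1°) ≈ 0.295, again giving ≈ 72.8°.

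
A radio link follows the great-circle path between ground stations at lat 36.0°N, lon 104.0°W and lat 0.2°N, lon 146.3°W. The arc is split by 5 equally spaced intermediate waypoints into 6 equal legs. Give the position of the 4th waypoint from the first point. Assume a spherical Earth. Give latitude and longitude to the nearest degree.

Write both endpoints as unit vectors p₁, p₂ with components (cos φ cos λ, cos φ sin λ, sin φ).
The central angle between the endpoints is δ = arccos(p₁·p₂) ≈ 0.927 rad (53.1°).
Interpolate at f = 4/6 with slerp weights a = sin((1−f)δ)/sin δ ≈ 0.380, b = sin(fδ)/sin δ ≈ 0.724.
p = a·p₁ + b·p₂ ≈ (-0.677, -0.700, 0.226); φ = arcsin(p_z) ≈ 13.06°, λ = atan2(p_y, p_x) ≈ -134.03°.

≈ lat 13°N, lon 134°W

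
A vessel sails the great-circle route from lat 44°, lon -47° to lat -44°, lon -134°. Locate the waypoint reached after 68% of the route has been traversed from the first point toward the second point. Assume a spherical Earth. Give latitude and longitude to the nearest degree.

Write both endpoints as unit vectors p₁, p₂ with components (cos φ cos λ, cos φ sin λ, sin φ).
The central angle between the endpoints is δ = arccos(p₁·p₂) ≈ 2.044 rad (117.1°).
Interpolate at f = 0.68 with slerp weights a = sin((1−f)δ)/sin δ ≈ 0.683, b = sin(fδ)/sin δ ≈ 1.105.
p = a·p₁ + b·p₂ ≈ (-0.217, -0.931, -0.293); φ = arcsin(p_z) ≈ -17.03°, λ = atan2(p_y, p_x) ≈ -103.11°.

≈ lat -17°, lon -103°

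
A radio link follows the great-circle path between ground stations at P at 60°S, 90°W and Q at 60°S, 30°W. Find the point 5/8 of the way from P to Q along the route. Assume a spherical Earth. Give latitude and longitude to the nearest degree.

Write both endpoints as unit vectors p₁, p₂ with components (cos φ cos λ, cos φ sin λ, sin φ).
The central angle between the endpoints is δ = arccos(p₁·p₂) ≈ 0.505 rad (29.0°).
Interpolate at f = 5/8 with slerp weights a = sin((1−f)δ)/sin δ ≈ 0.389, b = sin(fδ)/sin δ ≈ 0.642.
p = a·p₁ + b·p₂ ≈ (0.278, -0.355, -0.893); φ = arcsin(p_z) ≈ -63.21°, λ = atan2(p_y, p_x) ≈ -51.95°.

≈ 63°S, 52°W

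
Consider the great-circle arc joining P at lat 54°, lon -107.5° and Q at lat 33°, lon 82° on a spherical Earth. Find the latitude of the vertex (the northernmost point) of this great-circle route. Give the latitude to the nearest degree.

The great circle lies in the plane with unit normal n̂ = (p₁ × p₂)/|p₁ × p₂|.
Here n̂_z ≈ -0.081; the vertex latitude is φ_max = arccos|n̂_z| ≈ 85.3°.
Check via Clairaut: cos φ_max = |cos φ₁| · sin C = cos(54.0°)·sin(8.0°) ≈ 0.081, again giving ≈ 85.3°.

≈ 85°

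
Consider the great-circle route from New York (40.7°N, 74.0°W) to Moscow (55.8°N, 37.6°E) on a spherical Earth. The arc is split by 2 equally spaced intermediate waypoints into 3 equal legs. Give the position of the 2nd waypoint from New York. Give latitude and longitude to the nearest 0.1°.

≈ (64.6°N, 5.3°W)

Convert each endpoint to a unit vector on the sphere (x = cos φ cos λ, y = cos φ sin λ, z = sin φ).
The central angle between the endpoints is δ = arccos(p₁·p₂) ≈ 1.178 rad (67.5°).
Interpolate at f = 2/3 with slerp weights a = sin((1−f)δ)/sin δ ≈ 0.414, b = sin(fδ)/sin δ ≈ 0.765.
p = a·p₁ + b·p₂ ≈ (0.427, -0.039, 0.903); φ = arcsin(p_z) ≈ 64.58°, λ = atan2(p_y, p_x) ≈ -5.27°.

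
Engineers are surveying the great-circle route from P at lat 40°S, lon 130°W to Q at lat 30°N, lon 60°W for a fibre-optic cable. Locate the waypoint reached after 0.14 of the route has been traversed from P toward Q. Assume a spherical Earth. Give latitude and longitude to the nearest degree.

≈ lat 32°S, lon 117°W

Write both endpoints as unit vectors p₁, p₂ with components (cos φ cos λ, cos φ sin λ, sin φ).
The central angle between the endpoints is δ = arccos(p₁·p₂) ≈ 1.665 rad (95.4°).
Interpolate at f = 0.14 with slerp weights a = sin((1−f)δ)/sin δ ≈ 0.995, b = sin(fδ)/sin δ ≈ 0.232.
p = a·p₁ + b·p₂ ≈ (-0.389, -0.758, -0.523); φ = arcsin(p_z) ≈ -31.56°, λ = atan2(p_y, p_x) ≈ -117.19°.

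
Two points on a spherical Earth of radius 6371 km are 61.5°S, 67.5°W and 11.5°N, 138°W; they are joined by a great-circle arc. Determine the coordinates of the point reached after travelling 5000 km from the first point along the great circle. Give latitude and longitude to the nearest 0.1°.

Convert each endpoint to a unit vector on the sphere (x = cos φ cos λ, y = cos φ sin λ, z = sin φ).
The central angle between the endpoints is δ = arccos(p₁·p₂) ≈ 1.590 rad (91.1°). The total great-circle distance is δ·R ≈ 1.590 × 6371 ≈ 10129 km, so the target fraction is f = 5000/10129 ≈ 0.494.
Interpolate at f ≈ 0.494 with slerp weights a = sin((1−f)δ)/sin δ ≈ 0.721, b = sin(fδ)/sin δ ≈ 0.707.
p = a·p₁ + b·p₂ ≈ (-0.383, -0.781, -0.493); φ = arcsin(p_z) ≈ -29.52°, λ = atan2(p_y, p_x) ≈ -116.12°.

≈ 29.5°S, 116.1°W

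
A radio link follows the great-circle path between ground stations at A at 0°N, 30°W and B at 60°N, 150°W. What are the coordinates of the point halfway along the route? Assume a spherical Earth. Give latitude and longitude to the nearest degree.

≈ 45°N, 60°W

The haversine formula gives a central angle δ ≈ 1.823 rad (104.5°) between the endpoints.
Interpolate at f = 1/2 with slerp weights a = sin((1−f)δ)/sin δ ≈ 0.816, b = sin(fδ)/sin δ ≈ 0.816.
p = a·p₁ + b·p₂ ≈ (0.354, -0.612, 0.707); φ = arcsin(p_z) ≈ 45.00°, λ = atan2(p_y, p_x) ≈ -60.00°.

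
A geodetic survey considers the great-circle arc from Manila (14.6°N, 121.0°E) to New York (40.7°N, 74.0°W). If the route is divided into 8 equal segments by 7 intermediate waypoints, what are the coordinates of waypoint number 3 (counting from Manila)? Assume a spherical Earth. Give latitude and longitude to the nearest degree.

The haversine formula gives a central angle δ ≈ 2.146 rad (123.0°) between the endpoints.
Interpolate at f = 3/8 with slerp weights a = sin((1−f)δ)/sin δ ≈ 1.161, b = sin(fδ)/sin δ ≈ 0.859.
p = a·p₁ + b·p₂ ≈ (-0.399, 0.337, 0.853); φ = arcsin(p_z) ≈ 58.52°, λ = atan2(p_y, p_x) ≈ 139.84°.

≈ 59°N, 140°E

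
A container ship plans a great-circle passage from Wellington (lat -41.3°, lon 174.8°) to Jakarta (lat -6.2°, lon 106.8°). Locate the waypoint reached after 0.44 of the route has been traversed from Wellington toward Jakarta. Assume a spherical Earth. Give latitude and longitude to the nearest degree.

Write both endpoints as unit vectors p₁, p₂ with components (cos φ cos λ, cos φ sin λ, sin φ).
The central angle between the endpoints is δ = arccos(p₁·p₂) ≈ 1.212 rad (69.4°).
Interpolate at f = 0.44 with slerp weights a = sin((1−f)δ)/sin δ ≈ 0.671, b = sin(fδ)/sin δ ≈ 0.543.
p = a·p₁ + b·p₂ ≈ (-0.658, 0.562, -0.501); φ = arcsin(p_z) ≈ -30.08°, λ = atan2(p_y, p_x) ≈ 139.47°.

≈ lat -30°, lon 139°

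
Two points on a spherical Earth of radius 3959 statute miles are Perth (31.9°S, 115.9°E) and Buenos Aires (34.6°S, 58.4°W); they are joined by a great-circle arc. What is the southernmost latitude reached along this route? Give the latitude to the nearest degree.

≈ 86°S

The great circle lies in the plane with unit normal n̂ = (p₁ × p₂)/|p₁ × p₂|.
Here n̂_z ≈ -0.076; the vertex latitude is φ_max = arccos|n̂_z| ≈ 85.7°.
Check via Clairaut: cos φ_max = |cos φ₁| · sin C = cos(31.9°)·sin(174.9°) ≈ 0.076, again giving ≈ 85.7°.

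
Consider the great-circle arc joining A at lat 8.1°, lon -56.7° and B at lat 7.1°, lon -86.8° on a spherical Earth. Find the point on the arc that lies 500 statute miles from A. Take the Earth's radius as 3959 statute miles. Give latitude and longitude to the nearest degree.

≈ lat 8°, lon -64°

Convert each endpoint to a unit vector on the sphere (x = cos φ cos λ, y = cos φ sin λ, z = sin φ).
The central angle between the endpoints is δ = arccos(p₁·p₂) ≈ 0.521 rad (29.8°). The total great-circle distance is δ·R ≈ 0.521 × 3959 ≈ 2062 mi, so the target fraction is f = 500/2062 ≈ 0.242.
Interpolate at f ≈ 0.242 with slerp weights a = sin((1−f)δ)/sin δ ≈ 0.773, b = sin(fδ)/sin δ ≈ 0.253.
p = a·p₁ + b·p₂ ≈ (0.434, -0.890, 0.140); φ = arcsin(p_z) ≈ 8.06°, λ = atan2(p_y, p_x) ≈ -64.01°.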